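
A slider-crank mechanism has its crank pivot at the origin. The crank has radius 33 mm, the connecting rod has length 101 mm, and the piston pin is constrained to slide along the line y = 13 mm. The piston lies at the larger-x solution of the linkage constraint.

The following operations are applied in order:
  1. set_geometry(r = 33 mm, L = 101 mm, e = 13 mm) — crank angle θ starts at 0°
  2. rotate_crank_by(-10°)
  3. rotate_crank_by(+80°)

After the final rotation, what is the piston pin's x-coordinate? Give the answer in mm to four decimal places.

110.6680

set_geometry: r = 33 mm, L = 101 mm, e = 13 mm; θ ← 0°
rotate_crank_by(-10°): θ ← 0° -10° = -10°
rotate_crank_by(+80°): θ ← -10° +80° = 70°
crank pin P = (r cos θ, r sin θ) = (11.286665, 31.009856)
h = r sin θ − e = 31.009856 − 13 = 18.009856
x = r cos θ + √(L² − h²) = 11.286665 + √(10201.0 − 324.3549) = 11.286665 + 99.381311 = 110.667976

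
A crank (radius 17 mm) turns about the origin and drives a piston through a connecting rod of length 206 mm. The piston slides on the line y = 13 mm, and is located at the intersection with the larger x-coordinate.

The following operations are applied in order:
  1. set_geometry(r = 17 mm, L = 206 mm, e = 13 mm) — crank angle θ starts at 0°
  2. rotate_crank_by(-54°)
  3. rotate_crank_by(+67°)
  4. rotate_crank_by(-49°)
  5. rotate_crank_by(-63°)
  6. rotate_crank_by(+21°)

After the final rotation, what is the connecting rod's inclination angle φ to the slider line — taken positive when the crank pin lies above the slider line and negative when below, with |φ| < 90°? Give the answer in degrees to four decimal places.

-8.2694

set_geometry: r = 17 mm, L = 206 mm, e = 13 mm; θ ← 0°
rotate_crank_by(-54°): θ ← 0° -54° = -54°
rotate_crank_by(+67°): θ ← -54° +67° = 13°
rotate_crank_by(-49°): θ ← 13° -49° = -36°
rotate_crank_by(-63°): θ ← -36° -63° = -99°
rotate_crank_by(+21°): θ ← -99° +21° = -78°
crank pin P = (r cos θ, r sin θ) = (3.534499, -16.628509)
h = r sin θ − e = -16.628509 − 13 = -29.628509
sin φ = h / L = -29.628509 / 206 = -0.14382771
φ = arcsin(-0.14382771) = -8.269401°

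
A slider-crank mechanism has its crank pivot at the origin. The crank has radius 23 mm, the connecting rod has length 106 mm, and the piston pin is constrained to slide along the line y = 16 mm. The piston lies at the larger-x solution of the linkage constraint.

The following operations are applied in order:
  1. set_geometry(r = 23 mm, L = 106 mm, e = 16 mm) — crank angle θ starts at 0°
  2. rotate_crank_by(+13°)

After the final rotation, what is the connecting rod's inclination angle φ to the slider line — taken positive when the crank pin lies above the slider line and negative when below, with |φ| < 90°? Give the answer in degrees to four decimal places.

-5.8620

set_geometry: r = 23 mm, L = 106 mm, e = 16 mm; θ ← 0°
rotate_crank_by(+13°): θ ← 0° +13° = 13°
crank pin P = (r cos θ, r sin θ) = (22.410511, 5.173874)
h = r sin θ − e = 5.173874 − 16 = -10.826126
sin φ = h / L = -10.826126 / 106 = -0.10213326
φ = arcsin(-0.10213326) = -5.862026°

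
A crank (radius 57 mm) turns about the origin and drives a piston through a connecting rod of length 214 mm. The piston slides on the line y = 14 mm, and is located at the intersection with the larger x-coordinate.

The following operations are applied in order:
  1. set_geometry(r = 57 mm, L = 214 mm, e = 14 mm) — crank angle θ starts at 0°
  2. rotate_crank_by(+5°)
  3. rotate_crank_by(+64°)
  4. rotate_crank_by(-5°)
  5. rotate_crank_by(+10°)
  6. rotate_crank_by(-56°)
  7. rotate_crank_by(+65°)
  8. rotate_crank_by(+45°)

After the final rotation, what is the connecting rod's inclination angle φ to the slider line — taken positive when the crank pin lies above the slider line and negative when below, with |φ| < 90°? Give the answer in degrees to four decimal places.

8.3066

set_geometry: r = 57 mm, L = 214 mm, e = 14 mm; θ ← 0°
rotate_crank_by(+5°): θ ← 0° +5° = 5°
rotate_crank_by(+64°): θ ← 5° +64° = 69°
rotate_crank_by(-5°): θ ← 69° -5° = 64°
rotate_crank_by(+10°): θ ← 64° +10° = 74°
rotate_crank_by(-56°): θ ← 74° -56° = 18°
rotate_crank_by(+65°): θ ← 18° +65° = 83°
rotate_crank_by(+45°): θ ← 83° +45° = 128°
crank pin P = (r cos θ, r sin θ) = (-35.092704, 44.916613)
h = r sin θ − e = 44.916613 − 14 = 30.916613
sin φ = h / L = 30.916613 / 214 = 0.14447015
φ = arcsin(0.14447015) = 8.306598°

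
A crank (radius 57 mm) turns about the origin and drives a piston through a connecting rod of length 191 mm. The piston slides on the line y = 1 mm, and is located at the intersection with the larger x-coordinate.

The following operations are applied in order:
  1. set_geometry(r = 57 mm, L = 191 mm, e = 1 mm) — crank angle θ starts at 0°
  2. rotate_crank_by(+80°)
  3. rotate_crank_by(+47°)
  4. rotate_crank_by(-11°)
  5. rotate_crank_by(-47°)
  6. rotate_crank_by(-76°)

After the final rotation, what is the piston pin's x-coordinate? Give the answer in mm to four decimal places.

247.4098

set_geometry: r = 57 mm, L = 191 mm, e = 1 mm; θ ← 0°
rotate_crank_by(+80°): θ ← 0° +80° = 80°
rotate_crank_by(+47°): θ ← 80° +47° = 127°
rotate_crank_by(-11°): θ ← 127° -11° = 116°
rotate_crank_by(-47°): θ ← 116° -47° = 69°
rotate_crank_by(-76°): θ ← 69° -76° = -7°
crank pin P = (r cos θ, r sin θ) = (56.575131, -6.946553)
h = r sin θ − e = -6.946553 − 1 = -7.946553
x = r cos θ + √(L² − h²) = 56.575131 + √(36481.0 − 63.1477) = 56.575131 + 190.834620 = 247.409751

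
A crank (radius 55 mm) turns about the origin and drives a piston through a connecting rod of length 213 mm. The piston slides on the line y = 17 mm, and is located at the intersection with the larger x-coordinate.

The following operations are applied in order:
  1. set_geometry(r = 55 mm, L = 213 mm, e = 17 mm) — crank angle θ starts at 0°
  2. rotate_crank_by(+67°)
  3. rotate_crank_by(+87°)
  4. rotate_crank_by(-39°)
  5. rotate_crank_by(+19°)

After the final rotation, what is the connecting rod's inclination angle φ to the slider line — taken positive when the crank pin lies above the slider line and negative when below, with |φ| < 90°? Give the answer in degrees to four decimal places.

set_geometry: r = 55 mm, L = 213 mm, e = 17 mm; θ ← 0°
rotate_crank_by(+67°): θ ← 0° +67° = 67°
rotate_crank_by(+87°): θ ← 67° +87° = 154°
rotate_crank_by(-39°): θ ← 154° -39° = 115°
rotate_crank_by(+19°): θ ← 115° +19° = 134°
crank pin P = (r cos θ, r sin θ) = (-38.206210, 39.563689)
h = r sin θ − e = 39.563689 − 17 = 22.563689
sin φ = h / L = 22.563689 / 213 = 0.10593281
φ = arcsin(0.10593281) = 6.080913°

6.0809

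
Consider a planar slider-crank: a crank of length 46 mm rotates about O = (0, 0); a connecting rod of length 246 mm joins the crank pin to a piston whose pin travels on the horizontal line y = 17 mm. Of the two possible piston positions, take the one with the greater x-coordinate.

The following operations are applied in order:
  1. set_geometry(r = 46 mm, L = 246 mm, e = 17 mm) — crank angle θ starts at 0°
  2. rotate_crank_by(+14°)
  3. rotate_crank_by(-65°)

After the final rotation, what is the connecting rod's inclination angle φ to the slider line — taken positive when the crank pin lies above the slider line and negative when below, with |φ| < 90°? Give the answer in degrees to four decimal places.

set_geometry: r = 46 mm, L = 246 mm, e = 17 mm; θ ← 0°
rotate_crank_by(+14°): θ ← 0° +14° = 14°
rotate_crank_by(-65°): θ ← 14° -65° = -51°
crank pin P = (r cos θ, r sin θ) = (28.948738, -35.748714)
h = r sin θ − e = -35.748714 − 17 = -52.748714
sin φ = h / L = -52.748714 / 246 = -0.21442567
φ = arcsin(-0.21442567) = -12.381835°

-12.3818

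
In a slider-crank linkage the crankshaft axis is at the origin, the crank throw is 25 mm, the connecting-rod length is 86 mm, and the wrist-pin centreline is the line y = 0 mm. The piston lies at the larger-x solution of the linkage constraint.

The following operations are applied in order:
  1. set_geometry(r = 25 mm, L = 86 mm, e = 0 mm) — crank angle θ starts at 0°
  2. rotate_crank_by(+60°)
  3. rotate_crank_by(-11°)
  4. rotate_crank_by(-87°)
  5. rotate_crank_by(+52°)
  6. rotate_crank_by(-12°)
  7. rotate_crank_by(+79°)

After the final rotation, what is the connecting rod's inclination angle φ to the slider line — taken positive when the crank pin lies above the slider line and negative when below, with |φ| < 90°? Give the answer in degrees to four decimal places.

16.6855

set_geometry: r = 25 mm, L = 86 mm, e = 0 mm; θ ← 0°
rotate_crank_by(+60°): θ ← 0° +60° = 60°
rotate_crank_by(-11°): θ ← 60° -11° = 49°
rotate_crank_by(-87°): θ ← 49° -87° = -38°
rotate_crank_by(+52°): θ ← -38° +52° = 14°
rotate_crank_by(-12°): θ ← 14° -12° = 2°
rotate_crank_by(+79°): θ ← 2° +79° = 81°
crank pin P = (r cos θ, r sin θ) = (3.910862, 24.692209)
h = r sin θ − e = 24.692209 − 0 = 24.692209
sin φ = h / L = 24.692209 / 86 = 0.28711870
φ = arcsin(0.28711870) = 16.685535°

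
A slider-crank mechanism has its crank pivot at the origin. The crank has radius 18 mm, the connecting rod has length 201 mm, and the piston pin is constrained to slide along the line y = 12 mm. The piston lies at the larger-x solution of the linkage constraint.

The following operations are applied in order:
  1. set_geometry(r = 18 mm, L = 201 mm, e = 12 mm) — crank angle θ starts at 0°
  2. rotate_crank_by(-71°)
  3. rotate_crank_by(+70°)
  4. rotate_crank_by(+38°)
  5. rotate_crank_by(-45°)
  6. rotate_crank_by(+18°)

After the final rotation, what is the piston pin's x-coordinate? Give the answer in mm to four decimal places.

218.5305

set_geometry: r = 18 mm, L = 201 mm, e = 12 mm; θ ← 0°
rotate_crank_by(-71°): θ ← 0° -71° = -71°
rotate_crank_by(+70°): θ ← -71° +70° = -1°
rotate_crank_by(+38°): θ ← -1° +38° = 37°
rotate_crank_by(-45°): θ ← 37° -45° = -8°
rotate_crank_by(+18°): θ ← -8° +18° = 10°
crank pin P = (r cos θ, r sin θ) = (17.726540, 3.125667)
h = r sin θ − e = 3.125667 − 12 = -8.874333
x = r cos θ + √(L² − h²) = 17.726540 + √(40401.0 − 78.7538) = 17.726540 + 200.804000 = 218.530539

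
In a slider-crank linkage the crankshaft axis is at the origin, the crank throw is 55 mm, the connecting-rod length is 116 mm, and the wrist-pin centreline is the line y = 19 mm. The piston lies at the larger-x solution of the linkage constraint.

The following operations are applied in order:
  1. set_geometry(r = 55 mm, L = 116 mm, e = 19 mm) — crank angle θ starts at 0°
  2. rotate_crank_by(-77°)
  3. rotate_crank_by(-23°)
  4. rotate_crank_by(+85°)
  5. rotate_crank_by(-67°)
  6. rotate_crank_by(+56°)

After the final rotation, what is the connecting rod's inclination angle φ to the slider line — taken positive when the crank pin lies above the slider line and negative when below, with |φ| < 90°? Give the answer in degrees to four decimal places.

-21.8169

set_geometry: r = 55 mm, L = 116 mm, e = 19 mm; θ ← 0°
rotate_crank_by(-77°): θ ← 0° -77° = -77°
rotate_crank_by(-23°): θ ← -77° -23° = -100°
rotate_crank_by(+85°): θ ← -100° +85° = -15°
rotate_crank_by(-67°): θ ← -15° -67° = -82°
rotate_crank_by(+56°): θ ← -82° +56° = -26°
crank pin P = (r cos θ, r sin θ) = (49.433673, -24.110413)
h = r sin θ − e = -24.110413 − 19 = -43.110413
sin φ = h / L = -43.110413 / 116 = -0.37164149
φ = arcsin(-0.37164149) = -21.816888°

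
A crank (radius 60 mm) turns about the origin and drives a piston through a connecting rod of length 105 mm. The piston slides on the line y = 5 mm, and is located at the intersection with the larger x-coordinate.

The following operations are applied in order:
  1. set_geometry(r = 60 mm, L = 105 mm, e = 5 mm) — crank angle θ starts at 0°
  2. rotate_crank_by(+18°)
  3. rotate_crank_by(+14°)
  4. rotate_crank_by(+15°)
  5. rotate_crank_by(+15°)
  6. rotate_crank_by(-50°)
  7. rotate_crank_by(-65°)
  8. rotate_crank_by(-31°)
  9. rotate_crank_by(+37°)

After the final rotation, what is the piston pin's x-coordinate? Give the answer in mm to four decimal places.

set_geometry: r = 60 mm, L = 105 mm, e = 5 mm; θ ← 0°
rotate_crank_by(+18°): θ ← 0° +18° = 18°
rotate_crank_by(+14°): θ ← 18° +14° = 32°
rotate_crank_by(+15°): θ ← 32° +15° = 47°
rotate_crank_by(+15°): θ ← 47° +15° = 62°
rotate_crank_by(-50°): θ ← 62° -50° = 12°
rotate_crank_by(-65°): θ ← 12° -65° = -53°
rotate_crank_by(-31°): θ ← -53° -31° = -84°
rotate_crank_by(+37°): θ ← -84° +37° = -47°
crank pin P = (r cos θ, r sin θ) = (40.919902, -43.881222)
h = r sin θ − e = -43.881222 − 5 = -48.881222
x = r cos θ + √(L² − h²) = 40.919902 + √(11025.0 − 2389.3739) = 40.919902 + 92.928070 = 133.847971

133.8480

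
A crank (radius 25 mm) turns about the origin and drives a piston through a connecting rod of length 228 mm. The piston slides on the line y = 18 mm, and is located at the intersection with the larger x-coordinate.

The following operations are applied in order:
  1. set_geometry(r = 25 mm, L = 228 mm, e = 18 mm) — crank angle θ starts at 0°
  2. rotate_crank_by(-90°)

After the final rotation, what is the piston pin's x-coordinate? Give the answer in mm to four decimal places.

set_geometry: r = 25 mm, L = 228 mm, e = 18 mm; θ ← 0°
rotate_crank_by(-90°): θ ← 0° -90° = -90°
crank pin P = (r cos θ, r sin θ) = (0.000000, -25.000000)
h = r sin θ − e = -25.000000 − 18 = -43.000000
x = r cos θ + √(L² − h²) = 0.000000 + √(51984.0 − 1849.0000) = 0.000000 + 223.908463 = 223.908463

223.9085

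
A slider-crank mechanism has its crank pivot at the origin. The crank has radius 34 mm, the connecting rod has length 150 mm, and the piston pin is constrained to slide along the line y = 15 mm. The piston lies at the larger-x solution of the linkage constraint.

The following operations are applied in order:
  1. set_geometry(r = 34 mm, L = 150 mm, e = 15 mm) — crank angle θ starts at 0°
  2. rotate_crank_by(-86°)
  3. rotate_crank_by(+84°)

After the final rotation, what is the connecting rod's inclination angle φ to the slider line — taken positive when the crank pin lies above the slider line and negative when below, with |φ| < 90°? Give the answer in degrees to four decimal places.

set_geometry: r = 34 mm, L = 150 mm, e = 15 mm; θ ← 0°
rotate_crank_by(-86°): θ ← 0° -86° = -86°
rotate_crank_by(+84°): θ ← -86° +84° = -2°
crank pin P = (r cos θ, r sin θ) = (33.979288, -1.186583)
h = r sin θ − e = -1.186583 − 15 = -16.186583
sin φ = h / L = -16.186583 / 150 = -0.10791055
φ = arcsin(-0.10791055) = -6.194882°

-6.1949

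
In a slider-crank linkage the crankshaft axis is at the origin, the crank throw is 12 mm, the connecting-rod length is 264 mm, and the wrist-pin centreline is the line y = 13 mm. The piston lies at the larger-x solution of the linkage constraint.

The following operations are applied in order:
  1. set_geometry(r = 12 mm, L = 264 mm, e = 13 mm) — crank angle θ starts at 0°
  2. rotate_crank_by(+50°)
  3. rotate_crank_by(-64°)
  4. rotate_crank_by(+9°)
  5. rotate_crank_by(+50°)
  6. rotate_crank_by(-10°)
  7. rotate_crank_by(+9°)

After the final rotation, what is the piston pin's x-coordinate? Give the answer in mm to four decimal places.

272.5909

set_geometry: r = 12 mm, L = 264 mm, e = 13 mm; θ ← 0°
rotate_crank_by(+50°): θ ← 0° +50° = 50°
rotate_crank_by(-64°): θ ← 50° -64° = -14°
rotate_crank_by(+9°): θ ← -14° +9° = -5°
rotate_crank_by(+50°): θ ← -5° +50° = 45°
rotate_crank_by(-10°): θ ← 45° -10° = 35°
rotate_crank_by(+9°): θ ← 35° +9° = 44°
crank pin P = (r cos θ, r sin θ) = (8.632078, 8.335900)
h = r sin θ − e = 8.335900 − 13 = -4.664100
x = r cos θ + √(L² − h²) = 8.632078 + √(69696.0 − 21.7538) = 8.632078 + 263.958796 = 272.590874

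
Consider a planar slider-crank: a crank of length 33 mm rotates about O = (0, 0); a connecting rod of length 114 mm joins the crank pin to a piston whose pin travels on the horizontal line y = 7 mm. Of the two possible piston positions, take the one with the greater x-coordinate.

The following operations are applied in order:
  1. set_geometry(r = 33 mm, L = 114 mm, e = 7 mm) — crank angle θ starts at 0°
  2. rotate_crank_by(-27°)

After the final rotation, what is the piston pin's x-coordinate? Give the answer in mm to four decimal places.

set_geometry: r = 33 mm, L = 114 mm, e = 7 mm; θ ← 0°
rotate_crank_by(-27°): θ ← 0° -27° = -27°
crank pin P = (r cos θ, r sin θ) = (29.403215, -14.981686)
h = r sin θ − e = -14.981686 − 7 = -21.981686
x = r cos θ + √(L² − h²) = 29.403215 + √(12996.0 − 483.1945) = 29.403215 + 111.860652 = 141.263867

141.2639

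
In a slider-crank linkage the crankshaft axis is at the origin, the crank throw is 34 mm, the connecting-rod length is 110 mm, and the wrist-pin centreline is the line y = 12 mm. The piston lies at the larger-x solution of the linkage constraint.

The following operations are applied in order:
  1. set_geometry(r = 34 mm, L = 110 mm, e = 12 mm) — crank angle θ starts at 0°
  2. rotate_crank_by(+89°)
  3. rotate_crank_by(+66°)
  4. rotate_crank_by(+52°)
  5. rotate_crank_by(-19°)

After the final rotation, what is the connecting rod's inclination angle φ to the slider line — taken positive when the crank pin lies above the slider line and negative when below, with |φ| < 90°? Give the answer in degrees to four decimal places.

-8.7491

set_geometry: r = 34 mm, L = 110 mm, e = 12 mm; θ ← 0°
rotate_crank_by(+89°): θ ← 0° +89° = 89°
rotate_crank_by(+66°): θ ← 89° +66° = 155°
rotate_crank_by(+52°): θ ← 155° +52° = 207°
rotate_crank_by(-19°): θ ← 207° -19° = 188°
crank pin P = (r cos θ, r sin θ) = (-33.669114, -4.731885)
h = r sin θ − e = -4.731885 − 12 = -16.731885
sin φ = h / L = -16.731885 / 110 = -0.15210805
φ = arcsin(-0.15210805) = -8.749111°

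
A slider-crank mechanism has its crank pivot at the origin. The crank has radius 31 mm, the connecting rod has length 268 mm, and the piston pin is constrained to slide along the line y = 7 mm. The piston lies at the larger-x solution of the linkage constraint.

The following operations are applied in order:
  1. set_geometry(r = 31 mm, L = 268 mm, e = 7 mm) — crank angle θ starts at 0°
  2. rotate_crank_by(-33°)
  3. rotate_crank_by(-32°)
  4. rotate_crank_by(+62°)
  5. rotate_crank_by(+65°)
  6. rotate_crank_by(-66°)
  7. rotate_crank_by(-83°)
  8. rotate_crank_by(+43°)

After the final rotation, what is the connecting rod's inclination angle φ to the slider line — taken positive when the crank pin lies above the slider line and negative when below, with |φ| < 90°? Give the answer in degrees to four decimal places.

set_geometry: r = 31 mm, L = 268 mm, e = 7 mm; θ ← 0°
rotate_crank_by(-33°): θ ← 0° -33° = -33°
rotate_crank_by(-32°): θ ← -33° -32° = -65°
rotate_crank_by(+62°): θ ← -65° +62° = -3°
rotate_crank_by(+65°): θ ← -3° +65° = 62°
rotate_crank_by(-66°): θ ← 62° -66° = -4°
rotate_crank_by(-83°): θ ← -4° -83° = -87°
rotate_crank_by(+43°): θ ← -87° +43° = -44°
crank pin P = (r cos θ, r sin θ) = (22.299534, -21.534409)
h = r sin θ − e = -21.534409 − 7 = -28.534409
sin φ = h / L = -28.534409 / 268 = -0.10647168
φ = arcsin(-0.10647168) = -6.111963°

-6.1120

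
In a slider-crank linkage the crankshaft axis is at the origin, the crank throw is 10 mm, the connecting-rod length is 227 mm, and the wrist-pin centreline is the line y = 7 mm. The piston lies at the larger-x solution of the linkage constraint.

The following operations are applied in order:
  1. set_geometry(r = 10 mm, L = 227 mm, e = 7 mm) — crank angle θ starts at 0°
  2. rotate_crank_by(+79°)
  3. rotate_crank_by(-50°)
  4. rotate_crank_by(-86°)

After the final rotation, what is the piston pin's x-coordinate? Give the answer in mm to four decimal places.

set_geometry: r = 10 mm, L = 227 mm, e = 7 mm; θ ← 0°
rotate_crank_by(+79°): θ ← 0° +79° = 79°
rotate_crank_by(-50°): θ ← 79° -50° = 29°
rotate_crank_by(-86°): θ ← 29° -86° = -57°
crank pin P = (r cos θ, r sin θ) = (5.446390, -8.386706)
h = r sin θ − e = -8.386706 − 7 = -15.386706
x = r cos θ + √(L² − h²) = 5.446390 + √(51529.0 − 236.7507) = 5.446390 + 226.477922 = 231.924313

231.9243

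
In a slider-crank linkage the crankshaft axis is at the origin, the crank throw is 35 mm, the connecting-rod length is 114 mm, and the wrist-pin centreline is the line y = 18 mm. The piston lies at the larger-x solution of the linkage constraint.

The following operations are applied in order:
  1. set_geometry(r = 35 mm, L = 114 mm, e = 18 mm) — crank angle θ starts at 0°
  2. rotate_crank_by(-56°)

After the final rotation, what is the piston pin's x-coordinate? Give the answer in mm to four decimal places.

set_geometry: r = 35 mm, L = 114 mm, e = 18 mm; θ ← 0°
rotate_crank_by(-56°): θ ← 0° -56° = -56°
crank pin P = (r cos θ, r sin θ) = (19.571752, -29.016315)
h = r sin θ − e = -29.016315 − 18 = -47.016315
x = r cos θ + √(L² − h²) = 19.571752 + √(12996.0 − 2210.5339) = 19.571752 + 103.853099 = 123.424850

123.4249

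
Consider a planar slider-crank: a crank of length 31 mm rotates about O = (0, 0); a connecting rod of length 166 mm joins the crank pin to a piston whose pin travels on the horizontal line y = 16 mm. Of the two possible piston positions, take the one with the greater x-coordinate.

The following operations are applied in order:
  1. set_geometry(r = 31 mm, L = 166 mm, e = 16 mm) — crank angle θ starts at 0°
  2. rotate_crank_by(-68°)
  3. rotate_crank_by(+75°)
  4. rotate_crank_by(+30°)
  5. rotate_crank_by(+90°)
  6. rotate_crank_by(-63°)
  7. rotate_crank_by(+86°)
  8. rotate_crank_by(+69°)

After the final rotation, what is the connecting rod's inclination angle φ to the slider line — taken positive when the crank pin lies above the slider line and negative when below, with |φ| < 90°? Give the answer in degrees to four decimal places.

-12.3515

set_geometry: r = 31 mm, L = 166 mm, e = 16 mm; θ ← 0°
rotate_crank_by(-68°): θ ← 0° -68° = -68°
rotate_crank_by(+75°): θ ← -68° +75° = 7°
rotate_crank_by(+30°): θ ← 7° +30° = 37°
rotate_crank_by(+90°): θ ← 37° +90° = 127°
rotate_crank_by(-63°): θ ← 127° -63° = 64°
rotate_crank_by(+86°): θ ← 64° +86° = 150°
rotate_crank_by(+69°): θ ← 150° +69° = 219°
crank pin P = (r cos θ, r sin θ) = (-24.091525, -19.508932)
h = r sin θ − e = -19.508932 − 16 = -35.508932
sin φ = h / L = -35.508932 / 166 = -0.21390923
φ = arcsin(-0.21390923) = -12.351542°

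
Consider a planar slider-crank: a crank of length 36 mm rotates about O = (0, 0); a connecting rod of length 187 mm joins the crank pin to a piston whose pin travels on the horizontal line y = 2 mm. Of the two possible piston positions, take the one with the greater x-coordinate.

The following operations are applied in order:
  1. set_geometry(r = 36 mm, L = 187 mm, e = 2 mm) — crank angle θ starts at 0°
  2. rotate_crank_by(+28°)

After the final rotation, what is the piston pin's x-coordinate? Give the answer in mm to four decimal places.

set_geometry: r = 36 mm, L = 187 mm, e = 2 mm; θ ← 0°
rotate_crank_by(+28°): θ ← 0° +28° = 28°
crank pin P = (r cos θ, r sin θ) = (31.786113, 16.900976)
h = r sin θ − e = 16.900976 − 2 = 14.900976
x = r cos θ + √(L² − h²) = 31.786113 + √(34969.0 − 222.0391) = 31.786113 + 186.405367 = 218.191481

218.1915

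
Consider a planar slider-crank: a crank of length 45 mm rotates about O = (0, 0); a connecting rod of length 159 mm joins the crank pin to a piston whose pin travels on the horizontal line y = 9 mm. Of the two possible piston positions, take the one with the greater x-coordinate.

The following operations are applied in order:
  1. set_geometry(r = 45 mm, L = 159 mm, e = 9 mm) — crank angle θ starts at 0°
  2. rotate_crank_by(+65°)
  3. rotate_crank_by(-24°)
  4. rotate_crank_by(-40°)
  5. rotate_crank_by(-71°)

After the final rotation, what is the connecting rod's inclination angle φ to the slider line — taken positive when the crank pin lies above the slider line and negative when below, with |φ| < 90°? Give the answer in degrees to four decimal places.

-18.8175

set_geometry: r = 45 mm, L = 159 mm, e = 9 mm; θ ← 0°
rotate_crank_by(+65°): θ ← 0° +65° = 65°
rotate_crank_by(-24°): θ ← 65° -24° = 41°
rotate_crank_by(-40°): θ ← 41° -40° = 1°
rotate_crank_by(-71°): θ ← 1° -71° = -70°
crank pin P = (r cos θ, r sin θ) = (15.390906, -42.286168)
h = r sin θ − e = -42.286168 − 9 = -51.286168
sin φ = h / L = -51.286168 / 159 = -0.32255452
φ = arcsin(-0.32255452) = -18.817482°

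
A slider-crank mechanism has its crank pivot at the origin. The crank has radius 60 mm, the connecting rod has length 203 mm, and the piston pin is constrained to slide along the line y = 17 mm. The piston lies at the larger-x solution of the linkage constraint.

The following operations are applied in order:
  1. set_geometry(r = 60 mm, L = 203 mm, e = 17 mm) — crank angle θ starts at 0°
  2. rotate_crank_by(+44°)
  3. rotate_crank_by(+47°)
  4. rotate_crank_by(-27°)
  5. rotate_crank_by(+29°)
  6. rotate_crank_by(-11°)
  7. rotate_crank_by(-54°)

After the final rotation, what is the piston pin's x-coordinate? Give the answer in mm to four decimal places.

255.6694

set_geometry: r = 60 mm, L = 203 mm, e = 17 mm; θ ← 0°
rotate_crank_by(+44°): θ ← 0° +44° = 44°
rotate_crank_by(+47°): θ ← 44° +47° = 91°
rotate_crank_by(-27°): θ ← 91° -27° = 64°
rotate_crank_by(+29°): θ ← 64° +29° = 93°
rotate_crank_by(-11°): θ ← 93° -11° = 82°
rotate_crank_by(-54°): θ ← 82° -54° = 28°
crank pin P = (r cos θ, r sin θ) = (52.976856, 28.168294)
h = r sin θ − e = 28.168294 − 17 = 11.168294
x = r cos θ + √(L² − h²) = 52.976856 + √(41209.0 − 124.7308) = 52.976856 + 202.692548 = 255.669404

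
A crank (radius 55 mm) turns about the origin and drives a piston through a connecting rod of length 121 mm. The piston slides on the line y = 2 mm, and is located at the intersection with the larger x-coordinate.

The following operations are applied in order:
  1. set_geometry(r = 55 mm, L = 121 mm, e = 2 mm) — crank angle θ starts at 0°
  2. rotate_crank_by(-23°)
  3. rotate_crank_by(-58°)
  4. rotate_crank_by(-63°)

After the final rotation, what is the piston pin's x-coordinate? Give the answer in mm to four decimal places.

set_geometry: r = 55 mm, L = 121 mm, e = 2 mm; θ ← 0°
rotate_crank_by(-23°): θ ← 0° -23° = -23°
rotate_crank_by(-58°): θ ← -23° -58° = -81°
rotate_crank_by(-63°): θ ← -81° -63° = -144°
crank pin P = (r cos θ, r sin θ) = (-44.495935, -32.328189)
h = r sin θ − e = -32.328189 − 2 = -34.328189
x = r cos θ + √(L² − h²) = -44.495935 + √(14641.0 − 1178.4246) = -44.495935 + 116.028339 = 71.532404

71.5324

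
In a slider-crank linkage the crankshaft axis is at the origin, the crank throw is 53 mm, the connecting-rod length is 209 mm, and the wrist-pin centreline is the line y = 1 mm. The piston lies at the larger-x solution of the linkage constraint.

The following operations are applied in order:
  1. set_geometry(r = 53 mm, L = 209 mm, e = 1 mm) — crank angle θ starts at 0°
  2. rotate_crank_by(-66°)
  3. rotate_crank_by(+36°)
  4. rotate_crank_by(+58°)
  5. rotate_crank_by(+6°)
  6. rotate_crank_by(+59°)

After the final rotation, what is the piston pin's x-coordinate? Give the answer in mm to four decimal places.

199.6726

set_geometry: r = 53 mm, L = 209 mm, e = 1 mm; θ ← 0°
rotate_crank_by(-66°): θ ← 0° -66° = -66°
rotate_crank_by(+36°): θ ← -66° +36° = -30°
rotate_crank_by(+58°): θ ← -30° +58° = 28°
rotate_crank_by(+6°): θ ← 28° +6° = 34°
rotate_crank_by(+59°): θ ← 34° +59° = 93°
crank pin P = (r cos θ, r sin θ) = (-2.773806, 52.927365)
h = r sin θ − e = 52.927365 − 1 = 51.927365
x = r cos θ + √(L² − h²) = -2.773806 + √(43681.0 − 2696.4513) = -2.773806 + 202.446410 = 199.672604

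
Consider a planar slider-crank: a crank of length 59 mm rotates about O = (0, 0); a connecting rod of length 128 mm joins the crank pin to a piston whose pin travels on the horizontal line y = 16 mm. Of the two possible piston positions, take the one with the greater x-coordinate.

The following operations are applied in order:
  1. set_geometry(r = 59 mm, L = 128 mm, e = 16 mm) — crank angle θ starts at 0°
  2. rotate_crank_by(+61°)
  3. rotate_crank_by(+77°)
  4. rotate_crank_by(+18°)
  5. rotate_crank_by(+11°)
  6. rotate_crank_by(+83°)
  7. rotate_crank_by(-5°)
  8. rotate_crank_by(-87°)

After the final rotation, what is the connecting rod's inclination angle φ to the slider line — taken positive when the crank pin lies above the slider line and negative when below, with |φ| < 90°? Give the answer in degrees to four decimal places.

set_geometry: r = 59 mm, L = 128 mm, e = 16 mm; θ ← 0°
rotate_crank_by(+61°): θ ← 0° +61° = 61°
rotate_crank_by(+77°): θ ← 61° +77° = 138°
rotate_crank_by(+18°): θ ← 138° +18° = 156°
rotate_crank_by(+11°): θ ← 156° +11° = 167°
rotate_crank_by(+83°): θ ← 167° +83° = 250°
rotate_crank_by(-5°): θ ← 250° -5° = 245°
rotate_crank_by(-87°): θ ← 245° -87° = 158°
crank pin P = (r cos θ, r sin θ) = (-54.703847, 22.101789)
h = r sin θ − e = 22.101789 − 16 = 6.101789
sin φ = h / L = 6.101789 / 128 = 0.04767023
φ = arcsin(0.04767023) = 2.732338°

2.7323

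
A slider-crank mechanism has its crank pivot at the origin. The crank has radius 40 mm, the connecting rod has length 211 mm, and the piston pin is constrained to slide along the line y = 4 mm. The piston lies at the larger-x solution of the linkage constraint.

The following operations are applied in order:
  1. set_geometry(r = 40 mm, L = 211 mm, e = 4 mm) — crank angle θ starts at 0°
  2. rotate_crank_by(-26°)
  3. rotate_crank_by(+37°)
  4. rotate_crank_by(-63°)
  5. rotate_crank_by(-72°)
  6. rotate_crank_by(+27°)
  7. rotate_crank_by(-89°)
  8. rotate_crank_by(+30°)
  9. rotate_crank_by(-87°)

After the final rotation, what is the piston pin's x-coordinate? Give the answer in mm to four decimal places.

190.4546

set_geometry: r = 40 mm, L = 211 mm, e = 4 mm; θ ← 0°
rotate_crank_by(-26°): θ ← 0° -26° = -26°
rotate_crank_by(+37°): θ ← -26° +37° = 11°
rotate_crank_by(-63°): θ ← 11° -63° = -52°
rotate_crank_by(-72°): θ ← -52° -72° = -124°
rotate_crank_by(+27°): θ ← -124° +27° = -97°
rotate_crank_by(-89°): θ ← -97° -89° = -186°
rotate_crank_by(+30°): θ ← -186° +30° = -156°
rotate_crank_by(-87°): θ ← -156° -87° = -243°
crank pin P = (r cos θ, r sin θ) = (-18.159620, 35.640261)
h = r sin θ − e = 35.640261 − 4 = 31.640261
x = r cos θ + √(L² − h²) = -18.159620 + √(44521.0 − 1001.1061) = -18.159620 + 208.614223 = 190.454603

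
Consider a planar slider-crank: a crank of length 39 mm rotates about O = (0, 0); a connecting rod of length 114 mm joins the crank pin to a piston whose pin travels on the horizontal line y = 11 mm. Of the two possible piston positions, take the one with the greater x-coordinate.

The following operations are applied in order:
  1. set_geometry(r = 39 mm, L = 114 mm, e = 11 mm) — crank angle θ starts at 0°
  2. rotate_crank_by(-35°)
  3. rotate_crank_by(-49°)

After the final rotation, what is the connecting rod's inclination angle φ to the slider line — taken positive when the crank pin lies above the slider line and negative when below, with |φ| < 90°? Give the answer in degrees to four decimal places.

set_geometry: r = 39 mm, L = 114 mm, e = 11 mm; θ ← 0°
rotate_crank_by(-35°): θ ← 0° -35° = -35°
rotate_crank_by(-49°): θ ← -35° -49° = -84°
crank pin P = (r cos θ, r sin θ) = (4.076610, -38.786354)
h = r sin θ − e = -38.786354 − 11 = -49.786354
sin φ = h / L = -49.786354 / 114 = -0.43672240
φ = arcsin(-0.43672240) = -25.894944°

-25.8949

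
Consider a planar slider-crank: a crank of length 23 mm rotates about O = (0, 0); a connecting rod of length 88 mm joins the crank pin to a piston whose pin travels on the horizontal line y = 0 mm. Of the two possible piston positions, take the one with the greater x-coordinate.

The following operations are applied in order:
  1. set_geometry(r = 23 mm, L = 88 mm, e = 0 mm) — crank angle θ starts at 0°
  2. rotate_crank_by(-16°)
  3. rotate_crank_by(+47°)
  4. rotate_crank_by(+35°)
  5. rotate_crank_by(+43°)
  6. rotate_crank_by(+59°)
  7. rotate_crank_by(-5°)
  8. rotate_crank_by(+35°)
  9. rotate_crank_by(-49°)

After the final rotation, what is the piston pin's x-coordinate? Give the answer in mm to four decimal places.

67.4842

set_geometry: r = 23 mm, L = 88 mm, e = 0 mm; θ ← 0°
rotate_crank_by(-16°): θ ← 0° -16° = -16°
rotate_crank_by(+47°): θ ← -16° +47° = 31°
rotate_crank_by(+35°): θ ← 31° +35° = 66°
rotate_crank_by(+43°): θ ← 66° +43° = 109°
rotate_crank_by(+59°): θ ← 109° +59° = 168°
rotate_crank_by(-5°): θ ← 168° -5° = 163°
rotate_crank_by(+35°): θ ← 163° +35° = 198°
rotate_crank_by(-49°): θ ← 198° -49° = 149°
crank pin P = (r cos θ, r sin θ) = (-19.714848, 11.845876)
h = r sin θ − e = 11.845876 − 0 = 11.845876
x = r cos θ + √(L² − h²) = -19.714848 + √(7744.0 − 140.3248) = -19.714848 + 87.199055 = 67.484207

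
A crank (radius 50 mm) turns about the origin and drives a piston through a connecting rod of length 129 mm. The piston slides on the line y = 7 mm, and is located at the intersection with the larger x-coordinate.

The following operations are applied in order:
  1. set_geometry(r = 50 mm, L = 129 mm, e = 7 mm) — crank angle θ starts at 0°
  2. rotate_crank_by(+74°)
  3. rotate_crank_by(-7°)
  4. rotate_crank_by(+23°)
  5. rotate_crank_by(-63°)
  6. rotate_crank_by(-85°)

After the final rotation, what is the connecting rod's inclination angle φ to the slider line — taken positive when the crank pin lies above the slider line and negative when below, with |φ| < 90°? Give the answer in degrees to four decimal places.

set_geometry: r = 50 mm, L = 129 mm, e = 7 mm; θ ← 0°
rotate_crank_by(+74°): θ ← 0° +74° = 74°
rotate_crank_by(-7°): θ ← 74° -7° = 67°
rotate_crank_by(+23°): θ ← 67° +23° = 90°
rotate_crank_by(-63°): θ ← 90° -63° = 27°
rotate_crank_by(-85°): θ ← 27° -85° = -58°
crank pin P = (r cos θ, r sin θ) = (26.495963, -42.402405)
h = r sin θ − e = -42.402405 − 7 = -49.402405
sin φ = h / L = -49.402405 / 129 = -0.38296438
φ = arcsin(-0.38296438) = -22.517424°

-22.5174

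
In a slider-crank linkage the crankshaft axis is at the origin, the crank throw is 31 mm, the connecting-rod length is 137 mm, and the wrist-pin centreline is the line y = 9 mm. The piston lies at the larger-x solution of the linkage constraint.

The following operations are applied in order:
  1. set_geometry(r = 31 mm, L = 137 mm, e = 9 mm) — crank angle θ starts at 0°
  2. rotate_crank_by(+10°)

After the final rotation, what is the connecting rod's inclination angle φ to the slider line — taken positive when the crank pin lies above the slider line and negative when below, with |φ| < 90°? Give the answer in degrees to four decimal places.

-1.5128

set_geometry: r = 31 mm, L = 137 mm, e = 9 mm; θ ← 0°
rotate_crank_by(+10°): θ ← 0° +10° = 10°
crank pin P = (r cos θ, r sin θ) = (30.529040, 5.383094)
h = r sin θ − e = 5.383094 − 9 = -3.616906
sin φ = h / L = -3.616906 / 137 = -0.02640078
φ = arcsin(-0.02640078) = -1.512829°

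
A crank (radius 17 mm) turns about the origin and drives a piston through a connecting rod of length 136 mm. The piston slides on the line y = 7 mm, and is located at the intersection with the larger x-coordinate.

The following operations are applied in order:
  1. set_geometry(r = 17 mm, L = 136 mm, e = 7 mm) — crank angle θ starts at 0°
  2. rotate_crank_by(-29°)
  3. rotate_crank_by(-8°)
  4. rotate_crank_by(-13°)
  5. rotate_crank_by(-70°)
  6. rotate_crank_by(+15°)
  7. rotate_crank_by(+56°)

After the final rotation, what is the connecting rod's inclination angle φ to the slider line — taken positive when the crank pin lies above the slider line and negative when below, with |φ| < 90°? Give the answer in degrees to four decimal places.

set_geometry: r = 17 mm, L = 136 mm, e = 7 mm; θ ← 0°
rotate_crank_by(-29°): θ ← 0° -29° = -29°
rotate_crank_by(-8°): θ ← -29° -8° = -37°
rotate_crank_by(-13°): θ ← -37° -13° = -50°
rotate_crank_by(-70°): θ ← -50° -70° = -120°
rotate_crank_by(+15°): θ ← -120° +15° = -105°
rotate_crank_by(+56°): θ ← -105° +56° = -49°
crank pin P = (r cos θ, r sin θ) = (11.153003, -12.830063)
h = r sin θ − e = -12.830063 − 7 = -19.830063
sin φ = h / L = -19.830063 / 136 = -0.14580929
φ = arcsin(-0.14580929) = -8.384146°

-8.3841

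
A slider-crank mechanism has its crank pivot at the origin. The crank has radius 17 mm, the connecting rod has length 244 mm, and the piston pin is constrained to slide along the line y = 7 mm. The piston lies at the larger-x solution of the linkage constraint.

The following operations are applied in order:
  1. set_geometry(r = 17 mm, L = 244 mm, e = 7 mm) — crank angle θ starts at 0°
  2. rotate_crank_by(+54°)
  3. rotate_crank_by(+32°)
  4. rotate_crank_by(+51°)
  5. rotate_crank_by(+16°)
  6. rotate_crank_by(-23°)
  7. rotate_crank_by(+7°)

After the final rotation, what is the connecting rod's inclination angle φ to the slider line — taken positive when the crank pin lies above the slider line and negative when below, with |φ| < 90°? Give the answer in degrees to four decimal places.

set_geometry: r = 17 mm, L = 244 mm, e = 7 mm; θ ← 0°
rotate_crank_by(+54°): θ ← 0° +54° = 54°
rotate_crank_by(+32°): θ ← 54° +32° = 86°
rotate_crank_by(+51°): θ ← 86° +51° = 137°
rotate_crank_by(+16°): θ ← 137° +16° = 153°
rotate_crank_by(-23°): θ ← 153° -23° = 130°
rotate_crank_by(+7°): θ ← 130° +7° = 137°
crank pin P = (r cos θ, r sin θ) = (-12.433013, 11.593972)
h = r sin θ − e = 11.593972 − 7 = 4.593972
sin φ = h / L = 4.593972 / 244 = 0.01882775
φ = arcsin(0.01882775) = 1.078815°

1.0788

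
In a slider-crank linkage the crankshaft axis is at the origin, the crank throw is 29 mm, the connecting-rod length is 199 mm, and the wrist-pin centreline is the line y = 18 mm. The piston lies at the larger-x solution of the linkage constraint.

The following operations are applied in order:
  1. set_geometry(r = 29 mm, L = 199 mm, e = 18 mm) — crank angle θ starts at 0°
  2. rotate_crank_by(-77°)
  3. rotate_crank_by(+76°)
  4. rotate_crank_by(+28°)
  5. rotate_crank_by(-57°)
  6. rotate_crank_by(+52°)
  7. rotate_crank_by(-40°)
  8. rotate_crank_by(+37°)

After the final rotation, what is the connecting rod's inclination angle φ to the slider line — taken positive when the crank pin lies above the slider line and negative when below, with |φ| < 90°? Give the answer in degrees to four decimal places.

set_geometry: r = 29 mm, L = 199 mm, e = 18 mm; θ ← 0°
rotate_crank_by(-77°): θ ← 0° -77° = -77°
rotate_crank_by(+76°): θ ← -77° +76° = -1°
rotate_crank_by(+28°): θ ← -1° +28° = 27°
rotate_crank_by(-57°): θ ← 27° -57° = -30°
rotate_crank_by(+52°): θ ← -30° +52° = 22°
rotate_crank_by(-40°): θ ← 22° -40° = -18°
rotate_crank_by(+37°): θ ← -18° +37° = 19°
crank pin P = (r cos θ, r sin θ) = (27.420039, 9.441476)
h = r sin θ − e = 9.441476 − 18 = -8.558524
sin φ = h / L = -8.558524 / 199 = -0.04300766
φ = arcsin(-0.04300766) = -2.464917°

-2.4649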